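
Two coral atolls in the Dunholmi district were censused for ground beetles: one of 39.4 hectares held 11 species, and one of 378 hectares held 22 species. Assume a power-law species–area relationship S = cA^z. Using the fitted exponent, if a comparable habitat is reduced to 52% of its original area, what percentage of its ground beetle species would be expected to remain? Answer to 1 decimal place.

81.8%

z = ln(22/11) / ln(378/39.4) = 0.6931 / 2.2611 = 0.3065
S_new/S_old = (A_new/A_old)^z = 0.52^0.3065 = exp(0.3065 × -0.6539) = 0.8184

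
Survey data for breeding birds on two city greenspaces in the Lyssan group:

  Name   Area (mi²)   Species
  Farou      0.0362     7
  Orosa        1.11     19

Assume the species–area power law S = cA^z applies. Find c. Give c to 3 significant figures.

18.4

z = ln(S₂/S₁) / ln(A₂/A₁) = ln(19/7) / ln(1.11/0.0362) = 0.9985 / 3.4231 = 0.2917
c = S₁ / A₁^z = 7 / 0.0362^0.2917 = 7 / 0.3798 = 18.43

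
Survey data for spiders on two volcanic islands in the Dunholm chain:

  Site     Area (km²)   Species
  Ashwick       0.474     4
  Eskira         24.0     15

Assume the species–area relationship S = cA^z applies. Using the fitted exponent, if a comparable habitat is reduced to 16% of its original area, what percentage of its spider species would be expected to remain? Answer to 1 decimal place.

z = ln(15/4) / ln(24/0.474) = 1.3218 / 3.9246 = 0.3368
S_new/S_old = (A_new/A_old)^z = 0.16^0.3368 = exp(0.3368 × -1.8326) = 0.5395

53.9%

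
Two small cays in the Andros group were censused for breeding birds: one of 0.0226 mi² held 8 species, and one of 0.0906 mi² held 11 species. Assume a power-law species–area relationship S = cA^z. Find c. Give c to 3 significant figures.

19.1

z = ln(S₂/S₁) / ln(A₂/A₁) = ln(11/8) / ln(0.0906/0.0226) = 0.3185 / 1.3885 = 0.2294
c = S₁ / A₁^z = 8 / 0.0226^0.2294 = 8 / 0.4193 = 19.08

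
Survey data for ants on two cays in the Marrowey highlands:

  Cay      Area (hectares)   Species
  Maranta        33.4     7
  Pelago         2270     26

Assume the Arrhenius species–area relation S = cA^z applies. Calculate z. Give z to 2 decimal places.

Taking logs: ln S = ln c + z ln A, so z = (ln S₂ − ln S₁)/(ln A₂ − ln A₁).
z = ln(26/7) / ln(2270/33.4) = ln(3.714) / ln(67.96) = 1.3122 / 4.2190 = 0.3110

0.31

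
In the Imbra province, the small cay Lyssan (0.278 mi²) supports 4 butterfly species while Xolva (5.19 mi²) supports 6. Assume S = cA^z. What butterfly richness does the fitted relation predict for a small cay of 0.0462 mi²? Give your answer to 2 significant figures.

z = ln(6/4) / ln(5.19/0.278) = 0.4055 / 2.9269 = 0.1385
c = 4 / 0.278^0.1385 = 4 / 0.8375 = 4.776
S₃ = 4.776 × 0.0462^0.1385 = 4.776 × 0.6531 ≈ 3.12

3.1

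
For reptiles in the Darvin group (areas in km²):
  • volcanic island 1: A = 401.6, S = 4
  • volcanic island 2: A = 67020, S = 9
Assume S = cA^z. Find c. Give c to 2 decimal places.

z = ln(S₂/S₁) / ln(A₂/A₁) = ln(9/4) / ln(67020/401.6) = 0.8109 / 5.1173 = 0.1585
c = S₁ / A₁^z = 4 / 401.6^0.1585 = 4 / 2.586 = 1.547

1.55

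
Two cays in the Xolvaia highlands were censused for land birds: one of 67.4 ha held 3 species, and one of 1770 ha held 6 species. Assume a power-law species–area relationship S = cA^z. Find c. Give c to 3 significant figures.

1.23

z = ln(S₂/S₁) / ln(A₂/A₁) = ln(6/3) / ln(1770/67.4) = 0.6931 / 3.2681 = 0.2121
c = S₁ / A₁^z = 3 / 67.4^0.2121 = 3 / 2.443 = 1.228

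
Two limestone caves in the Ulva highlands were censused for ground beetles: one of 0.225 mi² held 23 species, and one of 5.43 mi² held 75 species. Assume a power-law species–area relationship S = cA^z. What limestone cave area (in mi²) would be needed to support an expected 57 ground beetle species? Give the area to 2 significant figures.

z = ln(75/23) / ln(5.43/0.225) = 1.1820 / 3.1836 = 0.3713
c = 23 / 0.225^0.3713 = 23 / 0.5748 = 40.02
A = (57/40.02)^(1/0.3713) ⇒ ln A = ln(1.424)/0.3713 = 0.9528
A = e^0.9528 ≈ 2.593 mi²

2.6 mi²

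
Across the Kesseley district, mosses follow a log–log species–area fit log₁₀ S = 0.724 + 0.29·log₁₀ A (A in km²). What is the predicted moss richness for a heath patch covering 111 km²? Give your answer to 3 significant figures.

20.8

S = 5.297 × 111^0.29
ln S = ln 5.297 + 0.29 × ln 111 = 1.6671 + 0.29 × 4.7095 = 3.0328
S = e^3.0328 ≈ 20.76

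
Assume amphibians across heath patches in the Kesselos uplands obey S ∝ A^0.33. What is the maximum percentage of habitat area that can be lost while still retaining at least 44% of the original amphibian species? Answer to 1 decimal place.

Need (A_new/A_old)^0.33 = 0.44, so A_new/A_old = 0.44^(1/0.33) = 0.44^3.03
ln(A_new/A_old) = ln 0.44 / 0.33 = -0.8210 / 0.33 = -2.4878
A_new/A_old = e^-2.4878 ≈ 0.08309
Fraction that can be lost = 1 − 0.08309 = 0.9169

91.7%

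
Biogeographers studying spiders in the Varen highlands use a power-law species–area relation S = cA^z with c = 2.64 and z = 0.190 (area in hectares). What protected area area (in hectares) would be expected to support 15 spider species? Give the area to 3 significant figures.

9350 hectares

15 = 2.64 × A^0.19  ⇒  A^0.19 = 15/2.64 = 5.682
ln A = ln(5.682) / 0.19 = 1.7373 / 0.19 = 9.1435
A = e^9.1435 ≈ 9354 hectares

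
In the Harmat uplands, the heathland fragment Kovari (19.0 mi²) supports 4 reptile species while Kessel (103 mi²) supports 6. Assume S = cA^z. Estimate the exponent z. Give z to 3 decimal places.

0.240

Taking logs: ln S = ln c + z ln A, so z = (ln S₂ − ln S₁)/(ln A₂ − ln A₁).
z = ln(6/4) / ln(103/19) = ln(1.5) / ln(5.421) = 0.4055 / 1.6903 = 0.2399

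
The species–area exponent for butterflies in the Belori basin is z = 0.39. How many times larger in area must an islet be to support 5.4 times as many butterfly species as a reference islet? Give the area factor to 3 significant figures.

75.5

(A₂/A₁)^0.39 = 5.4, so A₂/A₁ = 5.4^(1/0.39) = 5.4^2.564
ln(A₂/A₁) = ln 5.4 / 0.39 = 1.6864 / 0.39 = 4.3241
A₂/A₁ = e^4.3241 ≈ 75.5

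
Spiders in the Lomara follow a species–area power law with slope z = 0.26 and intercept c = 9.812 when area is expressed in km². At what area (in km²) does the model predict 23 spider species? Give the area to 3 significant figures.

23 = 9.812 × A^0.26  ⇒  A^0.26 = 23/9.812 = 2.344
ln A = ln(2.344) / 0.26 = 0.8519 / 0.26 = 3.2765
A = e^3.2765 ≈ 26.48 km²

26.5 km²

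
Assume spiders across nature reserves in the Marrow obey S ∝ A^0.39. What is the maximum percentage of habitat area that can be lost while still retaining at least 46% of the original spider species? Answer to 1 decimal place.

86.3%

Need (A_new/A_old)^0.39 = 0.46, so A_new/A_old = 0.46^(1/0.39) = 0.46^2.564
ln(A_new/A_old) = ln 0.46 / 0.39 = -0.7765 / 0.39 = -1.9911
A_new/A_old = e^-1.9911 ≈ 0.1365
Fraction that can be lost = 1 − 0.1365 = 0.8635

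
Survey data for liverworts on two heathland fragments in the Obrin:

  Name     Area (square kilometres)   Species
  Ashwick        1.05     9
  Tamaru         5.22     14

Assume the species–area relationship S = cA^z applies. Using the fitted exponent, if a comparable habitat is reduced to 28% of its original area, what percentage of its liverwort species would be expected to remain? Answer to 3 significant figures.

70.4%

z = ln(14/9) / ln(5.22/1.05) = 0.4418 / 1.6037 = 0.2755
S_new/S_old = (A_new/A_old)^z = 0.28^0.2755 = exp(0.2755 × -1.2730) = 0.7042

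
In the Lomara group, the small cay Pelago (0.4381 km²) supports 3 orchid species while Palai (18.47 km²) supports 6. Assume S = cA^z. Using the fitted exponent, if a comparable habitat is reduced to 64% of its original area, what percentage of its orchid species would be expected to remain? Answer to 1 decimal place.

z = ln(6/3) / ln(18.47/0.4381) = 0.6931 / 3.7415 = 0.1853
S_new/S_old = (A_new/A_old)^z = 0.64^0.1853 = exp(0.1853 × -0.4463) = 0.9206

92.1%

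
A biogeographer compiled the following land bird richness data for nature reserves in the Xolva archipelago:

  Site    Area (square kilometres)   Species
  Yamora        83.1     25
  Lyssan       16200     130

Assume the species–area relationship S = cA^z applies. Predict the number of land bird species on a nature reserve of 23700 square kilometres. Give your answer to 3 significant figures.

146

z = ln(130/25) / ln(16200/83.1) = 1.6487 / 5.2727 = 0.3127
c = 25 / 83.1^0.3127 = 25 / 3.983 = 6.277
S₃ = 6.277 × 23700^0.3127 = 6.277 × 23.33 ≈ 146.4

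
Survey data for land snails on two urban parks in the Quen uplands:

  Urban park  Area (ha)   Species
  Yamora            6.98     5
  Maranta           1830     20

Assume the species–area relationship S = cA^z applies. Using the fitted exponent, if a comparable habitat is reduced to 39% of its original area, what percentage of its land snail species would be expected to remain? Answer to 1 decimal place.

z = ln(20/5) / ln(1830/6.98) = 1.3863 / 5.5690 = 0.2489
S_new/S_old = (A_new/A_old)^z = 0.39^0.2489 = exp(0.2489 × -0.9416) = 0.791

79.1%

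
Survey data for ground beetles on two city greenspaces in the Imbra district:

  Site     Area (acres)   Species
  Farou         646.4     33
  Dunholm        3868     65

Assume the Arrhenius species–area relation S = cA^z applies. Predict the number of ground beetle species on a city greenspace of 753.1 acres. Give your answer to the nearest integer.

z = ln(65/33) / ln(3868/646.4) = 0.6779 / 1.7891 = 0.3789
c = 33 / 646.4^0.3789 = 33 / 11.61 = 2.842
S₃ = 2.842 × 753.1^0.3789 = 2.842 × 12.3 ≈ 34.97

35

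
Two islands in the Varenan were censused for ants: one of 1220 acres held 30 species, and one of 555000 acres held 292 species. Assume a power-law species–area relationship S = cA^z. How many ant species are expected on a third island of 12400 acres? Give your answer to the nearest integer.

z = ln(292/30) / ln(555000/1220) = 2.2756 / 6.1201 = 0.3718
c = 30 / 1220^0.3718 = 30 / 14.05 = 2.136
S₃ = 2.136 × 12400^0.3718 = 2.136 × 33.27 ≈ 71.05

71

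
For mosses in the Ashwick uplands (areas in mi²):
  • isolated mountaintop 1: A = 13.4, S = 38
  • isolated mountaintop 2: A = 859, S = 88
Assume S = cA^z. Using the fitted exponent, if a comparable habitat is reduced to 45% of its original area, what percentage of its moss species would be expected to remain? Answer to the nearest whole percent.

85%

z = ln(88/38) / ln(859/13.4) = 0.8398 / 4.1605 = 0.2018
S_new/S_old = (A_new/A_old)^z = 0.45^0.2018 = exp(0.2018 × -0.7985) = 0.8511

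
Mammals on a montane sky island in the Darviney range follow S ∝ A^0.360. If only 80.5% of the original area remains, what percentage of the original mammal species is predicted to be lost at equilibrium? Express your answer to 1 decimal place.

7.5%

S_new/S_old = (A_new/A_old)^z = 0.805^0.36
= exp(0.36 × ln 0.805) = exp(0.36 × -0.2169) = exp(-0.0781) ≈ 0.9249
Fraction lost = 1 − 0.9249 = 0.07512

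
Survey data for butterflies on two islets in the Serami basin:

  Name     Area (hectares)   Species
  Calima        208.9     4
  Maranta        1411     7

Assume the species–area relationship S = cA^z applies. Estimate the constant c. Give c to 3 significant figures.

0.836

z = ln(S₂/S₁) / ln(A₂/A₁) = ln(7/4) / ln(1411/208.9) = 0.5596 / 1.9102 = 0.2930
c = S₁ / A₁^z = 4 / 208.9^0.2930 = 4 / 4.782 = 0.8364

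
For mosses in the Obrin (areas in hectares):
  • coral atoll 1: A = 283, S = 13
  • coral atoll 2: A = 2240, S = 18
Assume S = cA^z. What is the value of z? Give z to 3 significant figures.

Taking logs: ln S = ln c + z ln A, so z = (ln S₂ − ln S₁)/(ln A₂ − ln A₁).
z = ln(18/13) / ln(2240/283) = ln(1.385) / ln(7.915) = 0.3254 / 2.0688 = 0.1573

0.157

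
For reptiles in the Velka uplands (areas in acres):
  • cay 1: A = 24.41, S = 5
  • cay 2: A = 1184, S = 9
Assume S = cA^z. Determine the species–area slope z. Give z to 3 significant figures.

0.151

Taking logs: ln S = ln c + z ln A, so z = (ln S₂ − ln S₁)/(ln A₂ − ln A₁).
z = ln(9/5) / ln(1184/24.41) = ln(1.8) / ln(48.5) = 0.5878 / 3.8817 = 0.1514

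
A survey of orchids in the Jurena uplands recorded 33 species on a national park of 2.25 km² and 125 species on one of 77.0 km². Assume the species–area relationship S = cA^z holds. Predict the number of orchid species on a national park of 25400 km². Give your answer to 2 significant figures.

z = ln(125/33) / ln(77/2.25) = 1.3318 / 3.5329 = 0.3770
c = 33 / 2.25^0.3770 = 33 / 1.358 = 24.31
S₃ = 24.31 × 25400^0.3770 = 24.31 × 45.76 ≈ 1112

1100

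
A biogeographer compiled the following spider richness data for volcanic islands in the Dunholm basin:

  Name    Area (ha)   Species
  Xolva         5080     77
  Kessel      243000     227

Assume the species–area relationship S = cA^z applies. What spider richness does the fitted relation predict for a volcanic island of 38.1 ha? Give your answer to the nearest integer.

z = ln(227/77) / ln(243000/5080) = 1.0811 / 3.8678 = 0.2795
c = 77 / 5080^0.2795 = 77 / 10.86 = 7.089
S₃ = 7.089 × 38.1^0.2795 = 7.089 × 2.766 ≈ 19.61

20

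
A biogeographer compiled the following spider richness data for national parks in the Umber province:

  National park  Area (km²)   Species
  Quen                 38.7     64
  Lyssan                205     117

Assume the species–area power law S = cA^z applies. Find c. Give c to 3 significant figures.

z = ln(S₂/S₁) / ln(A₂/A₁) = ln(117/64) / ln(205/38.7) = 0.6033 / 1.6672 = 0.3619
c = S₁ / A₁^z = 64 / 38.7^0.3619 = 64 / 3.754 = 17.05

17.0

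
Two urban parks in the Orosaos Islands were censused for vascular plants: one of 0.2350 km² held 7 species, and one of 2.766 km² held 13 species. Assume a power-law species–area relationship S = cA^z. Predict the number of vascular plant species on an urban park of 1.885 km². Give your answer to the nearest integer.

12

z = ln(13/7) / ln(2.766/0.235) = 0.6190 / 2.4656 = 0.2511
c = 7 / 0.235^0.2511 = 7 / 0.6952 = 10.07
S₃ = 10.07 × 1.885^0.2511 = 10.07 × 1.173 ≈ 11.81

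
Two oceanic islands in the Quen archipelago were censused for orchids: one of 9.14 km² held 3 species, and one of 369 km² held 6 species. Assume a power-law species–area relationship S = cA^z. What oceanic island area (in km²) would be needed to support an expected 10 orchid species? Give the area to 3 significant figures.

z = ln(6/3) / ln(369/9.14) = 0.6931 / 3.6981 = 0.1874
c = 3 / 9.14^0.1874 = 3 / 1.514 = 1.982
A = (10/1.982)^(1/0.1874) ⇒ ln A = ln(5.047)/0.1874 = 8.6362
A = e^8.6362 ≈ 5632 km²

5630 km²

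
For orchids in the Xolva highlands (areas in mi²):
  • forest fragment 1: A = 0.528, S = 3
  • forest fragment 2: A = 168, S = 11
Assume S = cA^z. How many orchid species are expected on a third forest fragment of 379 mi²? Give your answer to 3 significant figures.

13.2

z = ln(11/3) / ln(168/0.528) = 1.2993 / 5.7626 = 0.2255
c = 3 / 0.528^0.2255 = 3 / 0.8659 = 3.465
S₃ = 3.465 × 379^0.2255 = 3.465 × 3.814 ≈ 13.21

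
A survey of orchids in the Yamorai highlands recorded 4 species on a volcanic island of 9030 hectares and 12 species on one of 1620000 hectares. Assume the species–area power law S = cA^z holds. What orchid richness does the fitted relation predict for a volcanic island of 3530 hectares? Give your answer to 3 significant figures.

3.28

z = ln(12/4) / ln(1620000/9030) = 1.0986 / 5.1896 = 0.2117
c = 4 / 9030^0.2117 = 4 / 6.877 = 0.5817
S₃ = 0.5817 × 3530^0.2117 = 0.5817 × 5.637 ≈ 3.279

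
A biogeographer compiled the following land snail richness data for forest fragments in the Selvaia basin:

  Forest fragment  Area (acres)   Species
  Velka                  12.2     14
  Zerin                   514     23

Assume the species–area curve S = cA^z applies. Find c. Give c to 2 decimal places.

10.05

z = ln(S₂/S₁) / ln(A₂/A₁) = ln(23/14) / ln(514/12.2) = 0.4964 / 3.7408 = 0.1327
c = S₁ / A₁^z = 14 / 12.2^0.1327 = 14 / 1.394 = 10.05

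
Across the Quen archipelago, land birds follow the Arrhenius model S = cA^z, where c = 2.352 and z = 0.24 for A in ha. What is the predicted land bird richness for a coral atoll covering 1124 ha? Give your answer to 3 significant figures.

12.7

S = 2.352 × 1124^0.24 = 2.352 × 5.397 ≈ 12.69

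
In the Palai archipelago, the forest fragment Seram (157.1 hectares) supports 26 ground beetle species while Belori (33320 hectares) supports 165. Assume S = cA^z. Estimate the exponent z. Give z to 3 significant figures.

Taking logs: ln S = ln c + z ln A, so z = (ln S₂ − ln S₁)/(ln A₂ − ln A₁).
z = ln(165/26) / ln(33320/157.1) = ln(6.346) / ln(212.1) = 1.8478 / 5.3570 = 0.3449

0.345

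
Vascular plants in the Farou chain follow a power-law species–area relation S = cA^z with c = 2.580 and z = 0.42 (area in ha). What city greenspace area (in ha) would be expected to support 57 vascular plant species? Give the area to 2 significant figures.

1600 ha

57 = 2.58 × A^0.42  ⇒  A^0.42 = 57/2.58 = 22.09
ln A = ln(22.09) / 0.42 = 3.0953 / 0.42 = 7.3697
A = e^7.3697 ≈ 1587 ha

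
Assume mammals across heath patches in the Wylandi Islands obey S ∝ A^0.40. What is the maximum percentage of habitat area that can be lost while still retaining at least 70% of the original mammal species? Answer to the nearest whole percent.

59%

Need (A_new/A_old)^0.4 = 0.7, so A_new/A_old = 0.7^(1/0.4) = 0.7^2.5
ln(A_new/A_old) = ln 0.7 / 0.4 = -0.3567 / 0.4 = -0.8917
A_new/A_old = e^-0.8917 ≈ 0.41
Fraction that can be lost = 1 − 0.41 = 0.59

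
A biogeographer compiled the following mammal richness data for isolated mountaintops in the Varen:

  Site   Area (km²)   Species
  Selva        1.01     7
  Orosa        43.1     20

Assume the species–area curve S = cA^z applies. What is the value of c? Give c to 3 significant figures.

6.98

z = ln(S₂/S₁) / ln(A₂/A₁) = ln(20/7) / ln(43.1/1.01) = 1.0498 / 3.7536 = 0.2797
c = S₁ / A₁^z = 7 / 1.01^0.2797 = 7 / 1.003 = 6.981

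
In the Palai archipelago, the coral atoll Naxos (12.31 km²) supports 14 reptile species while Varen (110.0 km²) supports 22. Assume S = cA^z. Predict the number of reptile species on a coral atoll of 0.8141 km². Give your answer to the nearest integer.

8

z = ln(22/14) / ln(110/12.31) = 0.4520 / 2.1901 = 0.2064
c = 14 / 12.31^0.2064 = 14 / 1.679 = 8.339
S₃ = 8.339 × 0.8141^0.2064 = 8.339 × 0.9584 ≈ 7.993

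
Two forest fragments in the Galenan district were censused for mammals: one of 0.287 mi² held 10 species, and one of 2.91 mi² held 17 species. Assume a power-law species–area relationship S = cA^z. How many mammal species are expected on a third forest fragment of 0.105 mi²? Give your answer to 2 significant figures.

7.9

z = ln(17/10) / ln(2.91/0.287) = 0.5306 / 2.3164 = 0.2291
c = 10 / 0.287^0.2291 = 10 / 0.7513 = 13.31
S₃ = 13.31 × 0.105^0.2291 = 13.31 × 0.5967 ≈ 7.943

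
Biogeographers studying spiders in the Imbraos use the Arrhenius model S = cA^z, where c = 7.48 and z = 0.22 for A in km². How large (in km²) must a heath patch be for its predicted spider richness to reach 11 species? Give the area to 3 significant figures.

11 = 7.48 × A^0.22  ⇒  A^0.22 = 11/7.48 = 1.471
ln A = ln(1.471) / 0.22 = 0.3857 / 0.22 = 1.7530
A = e^1.7530 ≈ 5.772 km²

5.77 km²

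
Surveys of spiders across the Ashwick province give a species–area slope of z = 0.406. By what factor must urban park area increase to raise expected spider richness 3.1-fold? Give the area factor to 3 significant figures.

(A₂/A₁)^0.406 = 3.1, so A₂/A₁ = 3.1^(1/0.406) = 3.1^2.463
ln(A₂/A₁) = ln 3.1 / 0.406 = 1.1314 / 0.406 = 2.7867
A₂/A₁ = e^2.7867 ≈ 16.23

16.2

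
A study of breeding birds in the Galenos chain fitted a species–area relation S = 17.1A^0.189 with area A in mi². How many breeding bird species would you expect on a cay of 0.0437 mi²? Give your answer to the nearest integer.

9

S = 17.1 × 0.0437^0.189
ln S = ln 17.1 + 0.189 × ln 0.0437 = 2.8391 + 0.189 × -3.1304 = 2.2474
S = e^2.2474 ≈ 9.463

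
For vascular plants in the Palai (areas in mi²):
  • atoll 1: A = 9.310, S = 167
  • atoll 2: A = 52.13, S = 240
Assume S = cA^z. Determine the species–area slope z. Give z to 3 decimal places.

0.211

Taking logs: ln S = ln c + z ln A, so z = (ln S₂ − ln S₁)/(ln A₂ − ln A₁).
z = ln(240/167) / ln(52.13/9.31) = ln(1.437) / ln(5.599) = 0.3626 / 1.7227 = 0.2105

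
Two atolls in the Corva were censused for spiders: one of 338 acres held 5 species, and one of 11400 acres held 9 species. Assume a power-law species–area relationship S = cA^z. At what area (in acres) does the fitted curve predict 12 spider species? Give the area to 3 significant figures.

63800 acres

z = ln(9/5) / ln(11400/338) = 0.5878 / 3.5183 = 0.1671
c = 5 / 338^0.1671 = 5 / 2.645 = 1.89
A = (12/1.89)^(1/0.1671) ⇒ ln A = ln(6.349)/0.1671 = 11.0634
A = e^11.0634 ≈ 63790 acres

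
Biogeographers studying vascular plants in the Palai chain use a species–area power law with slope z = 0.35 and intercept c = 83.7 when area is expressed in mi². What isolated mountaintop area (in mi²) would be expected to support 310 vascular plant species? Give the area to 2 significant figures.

310 = 83.7 × A^0.35  ⇒  A^0.35 = 310/83.7 = 3.704
ln A = ln(3.704) / 0.35 = 1.3093 / 0.35 = 3.7410
A = e^3.7410 ≈ 42.14 mi²

42 mi²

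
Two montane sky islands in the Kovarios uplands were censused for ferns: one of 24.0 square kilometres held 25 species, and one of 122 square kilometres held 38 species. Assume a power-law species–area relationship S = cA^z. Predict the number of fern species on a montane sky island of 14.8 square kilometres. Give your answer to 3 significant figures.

22.1

z = ln(38/25) / ln(122/24) = 0.4187 / 1.6260 = 0.2575
c = 25 / 24^0.2575 = 25 / 2.267 = 11.03
S₃ = 11.03 × 14.8^0.2575 = 11.03 × 2.002 ≈ 22.07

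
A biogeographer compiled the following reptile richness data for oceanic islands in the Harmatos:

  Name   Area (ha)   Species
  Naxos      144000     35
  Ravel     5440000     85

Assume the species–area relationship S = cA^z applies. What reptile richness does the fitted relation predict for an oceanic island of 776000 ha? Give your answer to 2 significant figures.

53

z = ln(85/35) / ln(5440000/144000) = 0.8873 / 3.6317 = 0.2443
c = 35 / 144000^0.2443 = 35 / 18.21 = 1.922
S₃ = 1.922 × 776000^0.2443 = 1.922 × 27.48 ≈ 52.82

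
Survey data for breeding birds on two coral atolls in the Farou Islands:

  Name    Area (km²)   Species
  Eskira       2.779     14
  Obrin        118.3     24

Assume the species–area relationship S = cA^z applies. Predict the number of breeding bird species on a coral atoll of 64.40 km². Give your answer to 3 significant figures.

22.0

z = ln(24/14) / ln(118.3/2.779) = 0.5390 / 3.7511 = 0.1437
c = 14 / 2.779^0.1437 = 14 / 1.158 = 12.09
S₃ = 12.09 × 64.4^0.1437 = 12.09 × 1.819 ≈ 21.99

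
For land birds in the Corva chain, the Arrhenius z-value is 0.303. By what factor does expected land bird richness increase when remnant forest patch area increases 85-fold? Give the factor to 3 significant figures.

S₂/S₁ = (A₂/A₁)^z = 85^0.303
ln(S₂/S₁) = 0.303 × ln 85 = 0.303 × 4.4427 = 1.3461
S₂/S₁ = e^1.3461 ≈ 3.843

3.84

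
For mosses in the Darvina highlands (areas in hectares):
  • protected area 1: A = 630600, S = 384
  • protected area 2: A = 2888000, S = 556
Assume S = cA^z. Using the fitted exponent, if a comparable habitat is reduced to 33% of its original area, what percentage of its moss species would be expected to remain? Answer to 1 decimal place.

76.4%

z = ln(556/384) / ln(2888000/630600) = 0.3701 / 1.5216 = 0.2432
S_new/S_old = (A_new/A_old)^z = 0.33^0.2432 = exp(0.2432 × -1.1087) = 0.7636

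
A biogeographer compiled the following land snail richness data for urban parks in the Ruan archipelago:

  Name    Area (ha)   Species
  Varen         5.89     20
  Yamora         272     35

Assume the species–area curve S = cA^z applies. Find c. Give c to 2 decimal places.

15.44

z = ln(S₂/S₁) / ln(A₂/A₁) = ln(35/20) / ln(272/5.89) = 0.5596 / 3.8325 = 0.1460
c = S₁ / A₁^z = 20 / 5.89^0.1460 = 20 / 1.296 = 15.44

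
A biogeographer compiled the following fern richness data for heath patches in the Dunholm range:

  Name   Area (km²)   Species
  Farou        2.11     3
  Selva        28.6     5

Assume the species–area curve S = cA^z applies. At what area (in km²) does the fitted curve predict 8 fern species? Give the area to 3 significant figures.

z = ln(5/3) / ln(28.6/2.11) = 0.5108 / 2.6067 = 0.1960
c = 3 / 2.11^0.1960 = 3 / 1.158 = 2.592
A = (8/2.592)^(1/0.1960) ⇒ ln A = ln(3.087)/0.1960 = 5.7518
A = e^5.7518 ≈ 314.8 km²

315 km²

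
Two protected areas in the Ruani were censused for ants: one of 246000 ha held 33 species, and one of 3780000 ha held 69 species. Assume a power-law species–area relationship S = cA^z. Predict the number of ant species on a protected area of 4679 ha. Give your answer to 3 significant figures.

11.3

z = ln(69/33) / ln(3780000/246000) = 0.7376 / 2.7321 = 0.2700
c = 33 / 246000^0.2700 = 33 / 28.54 = 1.156
S₃ = 1.156 × 4679^0.2700 = 1.156 × 9.791 ≈ 11.32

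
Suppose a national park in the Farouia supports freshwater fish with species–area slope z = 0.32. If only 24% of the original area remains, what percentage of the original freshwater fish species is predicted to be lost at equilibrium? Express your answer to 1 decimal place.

S_new/S_old = (A_new/A_old)^z = 0.24^0.32
= exp(0.32 × ln 0.24) = exp(0.32 × -1.4271) = exp(-0.4567) ≈ 0.6334
Fraction lost = 1 − 0.6334 = 0.3666

36.7%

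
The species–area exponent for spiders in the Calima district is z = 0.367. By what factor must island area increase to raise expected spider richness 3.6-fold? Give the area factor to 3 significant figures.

32.8

(A₂/A₁)^0.367 = 3.6, so A₂/A₁ = 3.6^(1/0.367) = 3.6^2.725
ln(A₂/A₁) = ln 3.6 / 0.367 = 1.2809 / 0.367 = 3.4903
A₂/A₁ = e^3.4903 ≈ 32.8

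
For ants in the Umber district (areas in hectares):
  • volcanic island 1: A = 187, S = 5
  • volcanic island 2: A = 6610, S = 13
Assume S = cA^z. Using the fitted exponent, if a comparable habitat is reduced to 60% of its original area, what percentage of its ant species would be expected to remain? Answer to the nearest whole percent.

z = ln(13/5) / ln(6610/187) = 0.9555 / 3.5652 = 0.2680
S_new/S_old = (A_new/A_old)^z = 0.6^0.2680 = exp(0.2680 × -0.5108) = 0.8721

87%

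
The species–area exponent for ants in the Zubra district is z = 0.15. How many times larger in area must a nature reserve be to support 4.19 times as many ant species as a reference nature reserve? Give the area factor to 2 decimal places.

(A₂/A₁)^0.15 = 4.19, so A₂/A₁ = 4.19^(1/0.15) = 4.19^6.667
ln(A₂/A₁) = ln 4.19 / 0.15 = 1.4327 / 0.15 = 9.5513
A₂/A₁ = e^9.5513 ≈ 14064

14063.50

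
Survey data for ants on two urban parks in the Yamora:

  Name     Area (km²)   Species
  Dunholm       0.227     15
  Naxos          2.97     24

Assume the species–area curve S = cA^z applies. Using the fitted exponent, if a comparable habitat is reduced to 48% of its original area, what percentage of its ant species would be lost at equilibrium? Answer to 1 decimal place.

z = ln(24/15) / ln(2.97/0.227) = 0.4700 / 2.5714 = 0.1828
S_new/S_old = (A_new/A_old)^z = 0.48^0.1828 = exp(0.1828 × -0.7340) = 0.8745
Fraction lost = 1 − 0.8745 = 0.1255

12.6%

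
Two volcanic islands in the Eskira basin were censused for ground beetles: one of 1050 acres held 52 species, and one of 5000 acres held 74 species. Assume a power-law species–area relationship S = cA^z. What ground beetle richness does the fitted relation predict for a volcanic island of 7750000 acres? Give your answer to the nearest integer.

389

z = ln(74/52) / ln(5000/1050) = 0.3528 / 1.5606 = 0.2261
c = 52 / 1050^0.2261 = 52 / 4.82 = 10.79
S₃ = 10.79 × 7750000^0.2261 = 10.79 × 36.1 ≈ 389.5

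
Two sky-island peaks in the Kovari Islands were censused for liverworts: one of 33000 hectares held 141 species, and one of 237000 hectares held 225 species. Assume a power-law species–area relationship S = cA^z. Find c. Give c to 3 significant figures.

z = ln(S₂/S₁) / ln(A₂/A₁) = ln(225/141) / ln(237000/33000) = 0.4673 / 1.9716 = 0.2370
c = S₁ / A₁^z = 141 / 33000^0.2370 = 141 / 11.78 = 11.97

12.0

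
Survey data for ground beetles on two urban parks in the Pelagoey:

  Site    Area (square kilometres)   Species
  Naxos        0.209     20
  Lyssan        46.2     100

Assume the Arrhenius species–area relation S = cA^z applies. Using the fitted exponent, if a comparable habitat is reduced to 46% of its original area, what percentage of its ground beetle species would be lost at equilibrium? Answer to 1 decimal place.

20.7%

z = ln(100/20) / ln(46.2/0.209) = 1.6094 / 5.3984 = 0.2981
S_new/S_old = (A_new/A_old)^z = 0.46^0.2981 = exp(0.2981 × -0.7765) = 0.7933
Fraction lost = 1 − 0.7933 = 0.2067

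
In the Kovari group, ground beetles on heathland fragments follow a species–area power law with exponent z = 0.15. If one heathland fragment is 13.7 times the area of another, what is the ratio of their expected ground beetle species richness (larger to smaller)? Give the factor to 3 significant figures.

1.48

S₂/S₁ = (A₂/A₁)^z = 13.7^0.15
ln(S₂/S₁) = 0.15 × ln 13.7 = 0.15 × 2.6174 = 0.3926
S₂/S₁ = e^0.3926 ≈ 1.481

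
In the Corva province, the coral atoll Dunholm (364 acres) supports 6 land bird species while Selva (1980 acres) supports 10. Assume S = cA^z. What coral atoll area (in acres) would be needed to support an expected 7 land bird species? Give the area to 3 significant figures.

z = ln(10/6) / ln(1980/364) = 0.5108 / 1.6937 = 0.3016
c = 6 / 364^0.3016 = 6 / 5.922 = 1.013
A = (7/1.013)^(1/0.3016) ⇒ ln A = ln(6.909)/0.3016 = 6.4083
A = e^6.4083 ≈ 606.8 acres

607 acres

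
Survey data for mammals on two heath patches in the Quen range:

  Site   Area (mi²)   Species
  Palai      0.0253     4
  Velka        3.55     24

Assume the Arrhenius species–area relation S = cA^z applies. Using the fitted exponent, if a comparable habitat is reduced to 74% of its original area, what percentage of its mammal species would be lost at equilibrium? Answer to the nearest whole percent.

10%

z = ln(24/4) / ln(3.55/0.0253) = 1.7918 / 4.9439 = 0.3624
S_new/S_old = (A_new/A_old)^z = 0.74^0.3624 = exp(0.3624 × -0.3011) = 0.8966
Fraction lost = 1 − 0.8966 = 0.1034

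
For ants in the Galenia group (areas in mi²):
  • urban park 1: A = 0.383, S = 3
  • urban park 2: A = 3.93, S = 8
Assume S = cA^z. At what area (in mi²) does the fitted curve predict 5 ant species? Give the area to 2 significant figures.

1.3 mi²

z = ln(8/3) / ln(3.93/0.383) = 0.9808 / 2.3284 = 0.4213
c = 3 / 0.383^0.4213 = 3 / 0.6675 = 4.495
A = (5/4.495)^(1/0.4213) ⇒ ln A = ln(1.112)/0.4213 = 0.2529
A = e^0.2529 ≈ 1.288 mi²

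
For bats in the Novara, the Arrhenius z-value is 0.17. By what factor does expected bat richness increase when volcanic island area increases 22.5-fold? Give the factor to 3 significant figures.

1.70

S₂/S₁ = (A₂/A₁)^z = 22.5^0.17
ln(S₂/S₁) = 0.17 × ln 22.5 = 0.17 × 3.1135 = 0.5293
S₂/S₁ = e^0.5293 ≈ 1.698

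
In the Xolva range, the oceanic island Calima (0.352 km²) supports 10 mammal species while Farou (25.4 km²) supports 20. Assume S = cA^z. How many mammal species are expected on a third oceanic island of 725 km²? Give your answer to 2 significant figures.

34

z = ln(20/10) / ln(25.4/0.352) = 0.6931 / 4.2789 = 0.1620
c = 10 / 0.352^0.1620 = 10 / 0.8444 = 11.84
S₃ = 11.84 × 725^0.1620 = 11.84 × 2.906 ≈ 34.42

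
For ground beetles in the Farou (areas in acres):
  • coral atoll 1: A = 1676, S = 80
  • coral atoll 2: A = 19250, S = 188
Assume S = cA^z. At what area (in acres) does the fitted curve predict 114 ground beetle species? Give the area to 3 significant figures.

z = ln(188/80) / ln(19250/1676) = 0.8544 / 2.4411 = 0.3500
c = 80 / 1676^0.3500 = 80 / 13.44 = 5.951
A = (114/5.951)^(1/0.3500) ⇒ ln A = ln(19.16)/0.3500 = 8.4360
A = e^8.4360 ≈ 4610 acres

4610 acres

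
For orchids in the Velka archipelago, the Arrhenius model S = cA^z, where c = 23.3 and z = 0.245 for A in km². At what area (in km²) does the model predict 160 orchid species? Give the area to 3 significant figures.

160 = 23.3 × A^0.245  ⇒  A^0.245 = 160/23.3 = 6.867
ln A = ln(6.867) / 0.245 = 1.9267 / 0.245 = 7.8642
A = e^7.8642 ≈ 2602 km²

2600 km²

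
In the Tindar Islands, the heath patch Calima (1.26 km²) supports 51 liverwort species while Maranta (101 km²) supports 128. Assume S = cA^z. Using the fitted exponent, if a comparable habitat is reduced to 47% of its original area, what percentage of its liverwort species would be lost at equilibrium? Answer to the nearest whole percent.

15%

z = ln(128/51) / ln(101/1.26) = 0.9202 / 4.3840 = 0.2099
S_new/S_old = (A_new/A_old)^z = 0.47^0.2099 = exp(0.2099 × -0.7550) = 0.8534
Fraction lost = 1 − 0.8534 = 0.1466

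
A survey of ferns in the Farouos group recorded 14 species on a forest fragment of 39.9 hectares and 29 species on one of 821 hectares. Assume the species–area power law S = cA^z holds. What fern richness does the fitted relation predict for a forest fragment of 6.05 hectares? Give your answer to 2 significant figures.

z = ln(29/14) / ln(821/39.9) = 0.7282 / 3.0241 = 0.2408
c = 14 / 39.9^0.2408 = 14 / 2.43 = 5.762
S₃ = 5.762 × 6.05^0.2408 = 5.762 × 1.543 ≈ 8.889

8.9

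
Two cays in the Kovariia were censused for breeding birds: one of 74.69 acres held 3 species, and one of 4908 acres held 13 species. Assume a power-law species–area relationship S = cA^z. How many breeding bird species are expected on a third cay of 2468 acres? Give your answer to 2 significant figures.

z = ln(13/3) / ln(4908/74.69) = 1.4663 / 4.1853 = 0.3504
c = 3 / 74.69^0.3504 = 3 / 4.532 = 0.6619
S₃ = 0.6619 × 2468^0.3504 = 0.6619 × 15.44 ≈ 10.22

10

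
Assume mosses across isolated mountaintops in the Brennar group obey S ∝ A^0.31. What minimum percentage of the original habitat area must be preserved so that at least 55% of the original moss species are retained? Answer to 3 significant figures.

14.5%

Need (A_new/A_old)^0.31 = 0.55, so A_new/A_old = 0.55^(1/0.31) = 0.55^3.226
ln(A_new/A_old) = ln 0.55 / 0.31 = -0.5978 / 0.31 = -1.9285
A_new/A_old = e^-1.9285 ≈ 0.1454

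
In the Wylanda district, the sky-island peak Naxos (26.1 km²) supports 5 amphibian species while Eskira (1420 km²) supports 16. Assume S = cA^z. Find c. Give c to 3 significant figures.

1.93

z = ln(S₂/S₁) / ln(A₂/A₁) = ln(16/5) / ln(1420/26.1) = 1.1632 / 3.9965 = 0.2910
c = S₁ / A₁^z = 5 / 26.1^0.2910 = 5 / 2.584 = 1.935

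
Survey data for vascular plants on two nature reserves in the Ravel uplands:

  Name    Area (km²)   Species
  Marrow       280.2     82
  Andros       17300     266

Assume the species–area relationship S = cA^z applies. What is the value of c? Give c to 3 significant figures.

16.4

z = ln(S₂/S₁) / ln(A₂/A₁) = ln(266/82) / ln(17300/280.2) = 1.1768 / 4.1230 = 0.2854
c = S₁ / A₁^z = 82 / 280.2^0.2854 = 82 / 4.995 = 16.42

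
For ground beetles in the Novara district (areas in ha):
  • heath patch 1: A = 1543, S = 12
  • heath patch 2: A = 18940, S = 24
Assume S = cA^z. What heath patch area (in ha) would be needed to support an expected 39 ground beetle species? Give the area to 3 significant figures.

z = ln(24/12) / ln(18940/1543) = 0.6931 / 2.5075 = 0.2764
c = 12 / 1543^0.2764 = 12 / 7.609 = 1.577
A = (39/1.577)^(1/0.2764) ⇒ ln A = ln(24.73)/0.2764 = 11.6054
A = e^11.6054 ≈ 109690 ha

110000 ha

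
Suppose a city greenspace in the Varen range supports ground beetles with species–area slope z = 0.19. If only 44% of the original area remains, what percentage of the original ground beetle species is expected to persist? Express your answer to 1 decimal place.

S_new/S_old = (A_new/A_old)^z = 0.44^0.19
= exp(0.19 × ln 0.44) = exp(0.19 × -0.8210) = exp(-0.1560) ≈ 0.8556

85.6%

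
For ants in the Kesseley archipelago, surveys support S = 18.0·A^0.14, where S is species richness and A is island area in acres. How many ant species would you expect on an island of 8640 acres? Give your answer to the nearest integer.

S = 18 × 8640^0.14
ln S = ln 18 + 0.14 × ln 8640 = 2.8904 + 0.14 × 9.0642 = 4.1594
S = e^4.1594 ≈ 64.03

64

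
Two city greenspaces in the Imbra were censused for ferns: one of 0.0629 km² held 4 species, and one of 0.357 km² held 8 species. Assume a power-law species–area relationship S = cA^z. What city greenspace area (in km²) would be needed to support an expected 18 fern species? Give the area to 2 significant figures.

z = ln(8/4) / ln(0.357/0.0629) = 0.6931 / 1.7362 = 0.3992
c = 4 / 0.0629^0.3992 = 4 / 0.3314 = 12.07
A = (18/12.07)^(1/0.3992) ⇒ ln A = ln(1.491)/0.3992 = 1.0012
A = e^1.0012 ≈ 2.722 km²

2.7 km²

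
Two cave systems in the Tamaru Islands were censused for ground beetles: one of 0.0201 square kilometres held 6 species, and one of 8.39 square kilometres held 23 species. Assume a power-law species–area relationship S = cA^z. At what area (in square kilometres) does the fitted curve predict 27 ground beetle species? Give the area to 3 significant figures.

z = ln(23/6) / ln(8.39/0.0201) = 1.3437 / 6.0341 = 0.2227
c = 6 / 0.0201^0.2227 = 6 / 0.4189 = 14.32
A = (27/14.32)^(1/0.2227) ⇒ ln A = ln(1.885)/0.2227 = 2.8471
A = e^2.8471 ≈ 17.24 square kilometres

17.2 square kilometres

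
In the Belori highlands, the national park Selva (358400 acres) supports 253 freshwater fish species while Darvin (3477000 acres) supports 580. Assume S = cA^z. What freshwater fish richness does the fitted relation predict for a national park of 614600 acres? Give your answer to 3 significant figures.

308

z = ln(580/253) / ln(3477000/358400) = 0.8296 / 2.2723 = 0.3651
c = 253 / 358400^0.3651 = 253 / 106.7 = 2.372
S₃ = 2.372 × 614600^0.3651 = 2.372 × 129.9 ≈ 308.1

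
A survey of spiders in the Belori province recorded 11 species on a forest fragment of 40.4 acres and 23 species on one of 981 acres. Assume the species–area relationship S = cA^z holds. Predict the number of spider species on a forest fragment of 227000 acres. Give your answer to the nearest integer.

81

z = ln(23/11) / ln(981/40.4) = 0.7376 / 3.1897 = 0.2312
c = 11 / 40.4^0.2312 = 11 / 2.352 = 4.677
S₃ = 4.677 × 227000^0.2312 = 4.677 × 17.32 ≈ 81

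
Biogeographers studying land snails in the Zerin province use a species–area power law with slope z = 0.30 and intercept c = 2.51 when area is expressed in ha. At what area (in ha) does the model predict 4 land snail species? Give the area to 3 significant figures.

4.73 ha

4 = 2.51 × A^0.3  ⇒  A^0.3 = 4/2.51 = 1.594
ln A = ln(1.594) / 0.3 = 0.4660 / 0.3 = 1.5534
A = e^1.5534 ≈ 4.727 ha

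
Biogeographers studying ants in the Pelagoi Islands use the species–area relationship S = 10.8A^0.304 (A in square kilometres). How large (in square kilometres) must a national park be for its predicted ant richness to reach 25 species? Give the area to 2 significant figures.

16 square kilometres

25 = 10.8 × A^0.304  ⇒  A^0.304 = 25/10.8 = 2.315
ln A = ln(2.315) / 0.304 = 0.8393 / 0.304 = 2.7610
A = e^2.7610 ≈ 15.81 square kilometres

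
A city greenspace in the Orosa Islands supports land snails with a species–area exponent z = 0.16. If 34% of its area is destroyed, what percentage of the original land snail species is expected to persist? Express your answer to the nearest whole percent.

94%

S_new/S_old = (A_new/A_old)^z = 0.66^0.16
= exp(0.16 × ln 0.66) = exp(0.16 × -0.4155) = exp(-0.0665) ≈ 0.9357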